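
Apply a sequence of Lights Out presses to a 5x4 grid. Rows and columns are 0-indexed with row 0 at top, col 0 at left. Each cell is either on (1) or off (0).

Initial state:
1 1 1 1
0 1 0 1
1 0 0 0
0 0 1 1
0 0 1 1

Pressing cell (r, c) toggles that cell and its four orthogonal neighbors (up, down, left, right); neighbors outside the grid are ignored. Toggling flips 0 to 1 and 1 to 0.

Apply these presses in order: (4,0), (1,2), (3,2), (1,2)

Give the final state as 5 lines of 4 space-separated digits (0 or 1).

Answer: 1 1 1 1
0 1 0 1
1 0 1 0
1 1 0 0
1 1 0 1

Derivation:
After press 1 at (4,0):
1 1 1 1
0 1 0 1
1 0 0 0
1 0 1 1
1 1 1 1

After press 2 at (1,2):
1 1 0 1
0 0 1 0
1 0 1 0
1 0 1 1
1 1 1 1

After press 3 at (3,2):
1 1 0 1
0 0 1 0
1 0 0 0
1 1 0 0
1 1 0 1

After press 4 at (1,2):
1 1 1 1
0 1 0 1
1 0 1 0
1 1 0 0
1 1 0 1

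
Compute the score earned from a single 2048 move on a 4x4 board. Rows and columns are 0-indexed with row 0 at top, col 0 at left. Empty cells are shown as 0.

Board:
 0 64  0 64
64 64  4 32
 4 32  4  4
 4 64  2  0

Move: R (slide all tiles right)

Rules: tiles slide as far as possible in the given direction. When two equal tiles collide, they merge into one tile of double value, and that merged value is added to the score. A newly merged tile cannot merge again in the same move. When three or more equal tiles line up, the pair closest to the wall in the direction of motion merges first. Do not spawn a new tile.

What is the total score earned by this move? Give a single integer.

Slide right:
row 0: [0, 64, 0, 64] -> [0, 0, 0, 128]  score +128 (running 128)
row 1: [64, 64, 4, 32] -> [0, 128, 4, 32]  score +128 (running 256)
row 2: [4, 32, 4, 4] -> [0, 4, 32, 8]  score +8 (running 264)
row 3: [4, 64, 2, 0] -> [0, 4, 64, 2]  score +0 (running 264)
Board after move:
  0   0   0 128
  0 128   4  32
  0   4  32   8
  0   4  64   2

Answer: 264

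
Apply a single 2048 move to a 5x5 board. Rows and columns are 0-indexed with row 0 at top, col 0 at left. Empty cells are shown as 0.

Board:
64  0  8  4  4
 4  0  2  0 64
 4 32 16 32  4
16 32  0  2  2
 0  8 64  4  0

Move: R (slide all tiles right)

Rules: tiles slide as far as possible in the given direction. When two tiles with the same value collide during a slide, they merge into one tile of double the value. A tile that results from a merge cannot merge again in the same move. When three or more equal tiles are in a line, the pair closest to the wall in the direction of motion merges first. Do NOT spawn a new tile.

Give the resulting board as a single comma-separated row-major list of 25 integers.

Slide right:
row 0: [64, 0, 8, 4, 4] -> [0, 0, 64, 8, 8]
row 1: [4, 0, 2, 0, 64] -> [0, 0, 4, 2, 64]
row 2: [4, 32, 16, 32, 4] -> [4, 32, 16, 32, 4]
row 3: [16, 32, 0, 2, 2] -> [0, 0, 16, 32, 4]
row 4: [0, 8, 64, 4, 0] -> [0, 0, 8, 64, 4]

Answer: 0, 0, 64, 8, 8, 0, 0, 4, 2, 64, 4, 32, 16, 32, 4, 0, 0, 16, 32, 4, 0, 0, 8, 64, 4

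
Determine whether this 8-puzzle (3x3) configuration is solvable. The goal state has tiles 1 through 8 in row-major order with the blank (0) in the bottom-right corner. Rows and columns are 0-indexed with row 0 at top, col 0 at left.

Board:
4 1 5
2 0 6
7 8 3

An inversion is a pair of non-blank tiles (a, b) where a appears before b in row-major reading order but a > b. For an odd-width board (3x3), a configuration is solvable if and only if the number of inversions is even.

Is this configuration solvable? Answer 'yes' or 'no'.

Inversions (pairs i<j in row-major order where tile[i] > tile[j] > 0): 8
8 is even, so the puzzle is solvable.

Answer: yes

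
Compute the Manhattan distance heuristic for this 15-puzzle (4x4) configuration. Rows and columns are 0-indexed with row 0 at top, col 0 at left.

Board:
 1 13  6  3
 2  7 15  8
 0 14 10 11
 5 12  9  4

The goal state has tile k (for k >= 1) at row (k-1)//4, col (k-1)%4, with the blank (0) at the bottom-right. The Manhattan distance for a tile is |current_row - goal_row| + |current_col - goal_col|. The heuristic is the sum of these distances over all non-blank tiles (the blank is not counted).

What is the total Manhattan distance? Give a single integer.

Tile 1: at (0,0), goal (0,0), distance |0-0|+|0-0| = 0
Tile 13: at (0,1), goal (3,0), distance |0-3|+|1-0| = 4
Tile 6: at (0,2), goal (1,1), distance |0-1|+|2-1| = 2
Tile 3: at (0,3), goal (0,2), distance |0-0|+|3-2| = 1
Tile 2: at (1,0), goal (0,1), distance |1-0|+|0-1| = 2
Tile 7: at (1,1), goal (1,2), distance |1-1|+|1-2| = 1
Tile 15: at (1,2), goal (3,2), distance |1-3|+|2-2| = 2
Tile 8: at (1,3), goal (1,3), distance |1-1|+|3-3| = 0
Tile 14: at (2,1), goal (3,1), distance |2-3|+|1-1| = 1
Tile 10: at (2,2), goal (2,1), distance |2-2|+|2-1| = 1
Tile 11: at (2,3), goal (2,2), distance |2-2|+|3-2| = 1
Tile 5: at (3,0), goal (1,0), distance |3-1|+|0-0| = 2
Tile 12: at (3,1), goal (2,3), distance |3-2|+|1-3| = 3
Tile 9: at (3,2), goal (2,0), distance |3-2|+|2-0| = 3
Tile 4: at (3,3), goal (0,3), distance |3-0|+|3-3| = 3
Sum: 0 + 4 + 2 + 1 + 2 + 1 + 2 + 0 + 1 + 1 + 1 + 2 + 3 + 3 + 3 = 26

Answer: 26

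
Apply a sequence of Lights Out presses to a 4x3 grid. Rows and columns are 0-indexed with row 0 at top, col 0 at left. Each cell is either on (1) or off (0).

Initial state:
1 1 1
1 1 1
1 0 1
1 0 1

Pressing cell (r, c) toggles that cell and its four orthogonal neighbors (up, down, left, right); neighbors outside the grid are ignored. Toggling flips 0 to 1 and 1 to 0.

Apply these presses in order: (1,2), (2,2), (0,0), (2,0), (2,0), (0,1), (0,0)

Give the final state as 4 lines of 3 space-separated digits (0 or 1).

Answer: 0 0 1
1 1 1
1 1 1
1 0 0

Derivation:
After press 1 at (1,2):
1 1 0
1 0 0
1 0 0
1 0 1

After press 2 at (2,2):
1 1 0
1 0 1
1 1 1
1 0 0

After press 3 at (0,0):
0 0 0
0 0 1
1 1 1
1 0 0

After press 4 at (2,0):
0 0 0
1 0 1
0 0 1
0 0 0

After press 5 at (2,0):
0 0 0
0 0 1
1 1 1
1 0 0

After press 6 at (0,1):
1 1 1
0 1 1
1 1 1
1 0 0

After press 7 at (0,0):
0 0 1
1 1 1
1 1 1
1 0 0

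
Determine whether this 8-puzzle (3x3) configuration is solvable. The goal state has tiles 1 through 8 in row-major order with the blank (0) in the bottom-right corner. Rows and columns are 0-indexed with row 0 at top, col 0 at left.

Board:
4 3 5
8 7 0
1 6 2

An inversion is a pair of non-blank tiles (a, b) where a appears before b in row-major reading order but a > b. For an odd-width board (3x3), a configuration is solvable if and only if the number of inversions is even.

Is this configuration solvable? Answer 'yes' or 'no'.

Answer: no

Derivation:
Inversions (pairs i<j in row-major order where tile[i] > tile[j] > 0): 15
15 is odd, so the puzzle is not solvable.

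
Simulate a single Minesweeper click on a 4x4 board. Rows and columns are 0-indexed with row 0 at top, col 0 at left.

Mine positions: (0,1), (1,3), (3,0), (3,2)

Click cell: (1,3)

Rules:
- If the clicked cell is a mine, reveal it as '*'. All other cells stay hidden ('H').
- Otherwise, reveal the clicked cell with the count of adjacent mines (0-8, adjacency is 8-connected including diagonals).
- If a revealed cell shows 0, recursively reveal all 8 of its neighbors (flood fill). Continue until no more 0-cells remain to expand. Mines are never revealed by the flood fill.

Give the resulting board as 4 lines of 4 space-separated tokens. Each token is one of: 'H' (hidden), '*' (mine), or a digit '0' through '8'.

H H H H
H H H *
H H H H
H H H H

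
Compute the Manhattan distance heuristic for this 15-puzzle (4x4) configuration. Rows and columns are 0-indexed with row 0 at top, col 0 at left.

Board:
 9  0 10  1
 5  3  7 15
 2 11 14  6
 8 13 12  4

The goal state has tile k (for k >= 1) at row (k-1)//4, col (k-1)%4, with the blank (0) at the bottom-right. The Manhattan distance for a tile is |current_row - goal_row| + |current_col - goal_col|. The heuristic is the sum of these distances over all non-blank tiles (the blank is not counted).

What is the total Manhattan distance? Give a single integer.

Tile 9: at (0,0), goal (2,0), distance |0-2|+|0-0| = 2
Tile 10: at (0,2), goal (2,1), distance |0-2|+|2-1| = 3
Tile 1: at (0,3), goal (0,0), distance |0-0|+|3-0| = 3
Tile 5: at (1,0), goal (1,0), distance |1-1|+|0-0| = 0
Tile 3: at (1,1), goal (0,2), distance |1-0|+|1-2| = 2
Tile 7: at (1,2), goal (1,2), distance |1-1|+|2-2| = 0
Tile 15: at (1,3), goal (3,2), distance |1-3|+|3-2| = 3
Tile 2: at (2,0), goal (0,1), distance |2-0|+|0-1| = 3
Tile 11: at (2,1), goal (2,2), distance |2-2|+|1-2| = 1
Tile 14: at (2,2), goal (3,1), distance |2-3|+|2-1| = 2
Tile 6: at (2,3), goal (1,1), distance |2-1|+|3-1| = 3
Tile 8: at (3,0), goal (1,3), distance |3-1|+|0-3| = 5
Tile 13: at (3,1), goal (3,0), distance |3-3|+|1-0| = 1
Tile 12: at (3,2), goal (2,3), distance |3-2|+|2-3| = 2
Tile 4: at (3,3), goal (0,3), distance |3-0|+|3-3| = 3
Sum: 2 + 3 + 3 + 0 + 2 + 0 + 3 + 3 + 1 + 2 + 3 + 5 + 1 + 2 + 3 = 33

Answer: 33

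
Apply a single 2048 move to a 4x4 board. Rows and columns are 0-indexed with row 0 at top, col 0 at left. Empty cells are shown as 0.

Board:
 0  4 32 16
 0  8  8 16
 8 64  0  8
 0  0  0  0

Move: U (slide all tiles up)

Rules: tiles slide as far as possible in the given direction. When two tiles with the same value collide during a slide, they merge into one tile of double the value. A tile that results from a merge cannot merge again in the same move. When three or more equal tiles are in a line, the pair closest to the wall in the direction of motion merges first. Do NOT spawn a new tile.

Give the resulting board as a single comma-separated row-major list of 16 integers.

Answer: 8, 4, 32, 32, 0, 8, 8, 8, 0, 64, 0, 0, 0, 0, 0, 0

Derivation:
Slide up:
col 0: [0, 0, 8, 0] -> [8, 0, 0, 0]
col 1: [4, 8, 64, 0] -> [4, 8, 64, 0]
col 2: [32, 8, 0, 0] -> [32, 8, 0, 0]
col 3: [16, 16, 8, 0] -> [32, 8, 0, 0]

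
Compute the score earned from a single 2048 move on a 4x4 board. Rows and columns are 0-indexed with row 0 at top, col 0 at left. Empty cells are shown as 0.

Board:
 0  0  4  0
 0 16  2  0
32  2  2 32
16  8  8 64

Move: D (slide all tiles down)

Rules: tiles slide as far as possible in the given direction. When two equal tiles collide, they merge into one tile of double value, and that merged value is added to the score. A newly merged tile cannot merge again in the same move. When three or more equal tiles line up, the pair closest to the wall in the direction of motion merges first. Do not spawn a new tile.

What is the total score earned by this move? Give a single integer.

Slide down:
col 0: [0, 0, 32, 16] -> [0, 0, 32, 16]  score +0 (running 0)
col 1: [0, 16, 2, 8] -> [0, 16, 2, 8]  score +0 (running 0)
col 2: [4, 2, 2, 8] -> [0, 4, 4, 8]  score +4 (running 4)
col 3: [0, 0, 32, 64] -> [0, 0, 32, 64]  score +0 (running 4)
Board after move:
 0  0  0  0
 0 16  4  0
32  2  4 32
16  8  8 64

Answer: 4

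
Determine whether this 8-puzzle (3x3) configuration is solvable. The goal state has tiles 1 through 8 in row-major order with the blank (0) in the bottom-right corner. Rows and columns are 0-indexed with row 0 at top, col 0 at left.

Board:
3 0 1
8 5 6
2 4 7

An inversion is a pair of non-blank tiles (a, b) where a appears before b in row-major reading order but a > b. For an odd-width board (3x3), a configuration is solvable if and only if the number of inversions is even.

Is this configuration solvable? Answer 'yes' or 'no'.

Inversions (pairs i<j in row-major order where tile[i] > tile[j] > 0): 11
11 is odd, so the puzzle is not solvable.

Answer: no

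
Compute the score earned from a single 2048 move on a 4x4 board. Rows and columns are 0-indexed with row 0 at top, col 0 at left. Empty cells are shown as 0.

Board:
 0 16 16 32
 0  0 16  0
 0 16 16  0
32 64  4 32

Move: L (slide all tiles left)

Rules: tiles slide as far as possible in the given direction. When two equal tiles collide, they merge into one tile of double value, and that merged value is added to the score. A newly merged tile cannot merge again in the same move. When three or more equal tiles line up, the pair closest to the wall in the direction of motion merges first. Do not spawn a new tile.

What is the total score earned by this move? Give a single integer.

Answer: 64

Derivation:
Slide left:
row 0: [0, 16, 16, 32] -> [32, 32, 0, 0]  score +32 (running 32)
row 1: [0, 0, 16, 0] -> [16, 0, 0, 0]  score +0 (running 32)
row 2: [0, 16, 16, 0] -> [32, 0, 0, 0]  score +32 (running 64)
row 3: [32, 64, 4, 32] -> [32, 64, 4, 32]  score +0 (running 64)
Board after move:
32 32  0  0
16  0  0  0
32  0  0  0
32 64  4 32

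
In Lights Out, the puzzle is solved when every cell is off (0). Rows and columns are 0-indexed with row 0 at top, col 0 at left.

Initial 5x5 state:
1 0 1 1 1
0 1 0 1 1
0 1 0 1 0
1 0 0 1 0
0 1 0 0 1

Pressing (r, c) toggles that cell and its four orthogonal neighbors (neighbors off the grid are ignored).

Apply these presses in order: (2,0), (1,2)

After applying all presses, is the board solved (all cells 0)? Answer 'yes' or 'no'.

After press 1 at (2,0):
1 0 1 1 1
1 1 0 1 1
1 0 0 1 0
0 0 0 1 0
0 1 0 0 1

After press 2 at (1,2):
1 0 0 1 1
1 0 1 0 1
1 0 1 1 0
0 0 0 1 0
0 1 0 0 1

Lights still on: 12

Answer: no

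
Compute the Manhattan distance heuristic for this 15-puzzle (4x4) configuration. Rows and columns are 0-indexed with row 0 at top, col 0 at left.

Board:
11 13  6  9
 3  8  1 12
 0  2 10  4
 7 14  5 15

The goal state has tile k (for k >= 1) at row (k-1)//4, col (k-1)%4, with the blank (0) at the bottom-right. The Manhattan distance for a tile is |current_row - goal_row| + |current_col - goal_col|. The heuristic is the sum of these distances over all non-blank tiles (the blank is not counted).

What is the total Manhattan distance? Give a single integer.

Tile 11: at (0,0), goal (2,2), distance |0-2|+|0-2| = 4
Tile 13: at (0,1), goal (3,0), distance |0-3|+|1-0| = 4
Tile 6: at (0,2), goal (1,1), distance |0-1|+|2-1| = 2
Tile 9: at (0,3), goal (2,0), distance |0-2|+|3-0| = 5
Tile 3: at (1,0), goal (0,2), distance |1-0|+|0-2| = 3
Tile 8: at (1,1), goal (1,3), distance |1-1|+|1-3| = 2
Tile 1: at (1,2), goal (0,0), distance |1-0|+|2-0| = 3
Tile 12: at (1,3), goal (2,3), distance |1-2|+|3-3| = 1
Tile 2: at (2,1), goal (0,1), distance |2-0|+|1-1| = 2
Tile 10: at (2,2), goal (2,1), distance |2-2|+|2-1| = 1
Tile 4: at (2,3), goal (0,3), distance |2-0|+|3-3| = 2
Tile 7: at (3,0), goal (1,2), distance |3-1|+|0-2| = 4
Tile 14: at (3,1), goal (3,1), distance |3-3|+|1-1| = 0
Tile 5: at (3,2), goal (1,0), distance |3-1|+|2-0| = 4
Tile 15: at (3,3), goal (3,2), distance |3-3|+|3-2| = 1
Sum: 4 + 4 + 2 + 5 + 3 + 2 + 3 + 1 + 2 + 1 + 2 + 4 + 0 + 4 + 1 = 38

Answer: 38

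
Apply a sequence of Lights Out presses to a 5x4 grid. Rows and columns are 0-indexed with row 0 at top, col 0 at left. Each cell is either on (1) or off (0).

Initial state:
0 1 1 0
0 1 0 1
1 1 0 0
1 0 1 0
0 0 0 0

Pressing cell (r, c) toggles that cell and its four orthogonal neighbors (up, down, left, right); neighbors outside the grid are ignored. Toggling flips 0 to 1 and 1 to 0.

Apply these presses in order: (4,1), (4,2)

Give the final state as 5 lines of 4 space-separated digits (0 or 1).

After press 1 at (4,1):
0 1 1 0
0 1 0 1
1 1 0 0
1 1 1 0
1 1 1 0

After press 2 at (4,2):
0 1 1 0
0 1 0 1
1 1 0 0
1 1 0 0
1 0 0 1

Answer: 0 1 1 0
0 1 0 1
1 1 0 0
1 1 0 0
1 0 0 1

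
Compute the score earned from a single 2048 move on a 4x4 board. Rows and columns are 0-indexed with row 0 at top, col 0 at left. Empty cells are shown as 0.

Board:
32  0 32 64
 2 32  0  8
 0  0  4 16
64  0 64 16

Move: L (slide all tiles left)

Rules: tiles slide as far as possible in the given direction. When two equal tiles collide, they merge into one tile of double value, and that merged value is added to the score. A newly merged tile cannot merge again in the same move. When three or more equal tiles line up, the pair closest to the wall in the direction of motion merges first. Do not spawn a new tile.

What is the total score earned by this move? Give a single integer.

Answer: 192

Derivation:
Slide left:
row 0: [32, 0, 32, 64] -> [64, 64, 0, 0]  score +64 (running 64)
row 1: [2, 32, 0, 8] -> [2, 32, 8, 0]  score +0 (running 64)
row 2: [0, 0, 4, 16] -> [4, 16, 0, 0]  score +0 (running 64)
row 3: [64, 0, 64, 16] -> [128, 16, 0, 0]  score +128 (running 192)
Board after move:
 64  64   0   0
  2  32   8   0
  4  16   0   0
128  16   0   0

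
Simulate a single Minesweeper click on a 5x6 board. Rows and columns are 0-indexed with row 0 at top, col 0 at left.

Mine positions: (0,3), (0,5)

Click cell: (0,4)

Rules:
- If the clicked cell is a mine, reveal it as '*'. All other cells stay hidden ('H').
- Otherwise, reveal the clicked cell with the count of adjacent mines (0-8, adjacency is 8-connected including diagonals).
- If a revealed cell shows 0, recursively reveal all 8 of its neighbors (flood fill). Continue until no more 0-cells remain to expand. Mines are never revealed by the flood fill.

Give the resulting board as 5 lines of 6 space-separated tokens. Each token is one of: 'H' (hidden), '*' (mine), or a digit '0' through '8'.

H H H H 2 H
H H H H H H
H H H H H H
H H H H H H
H H H H H H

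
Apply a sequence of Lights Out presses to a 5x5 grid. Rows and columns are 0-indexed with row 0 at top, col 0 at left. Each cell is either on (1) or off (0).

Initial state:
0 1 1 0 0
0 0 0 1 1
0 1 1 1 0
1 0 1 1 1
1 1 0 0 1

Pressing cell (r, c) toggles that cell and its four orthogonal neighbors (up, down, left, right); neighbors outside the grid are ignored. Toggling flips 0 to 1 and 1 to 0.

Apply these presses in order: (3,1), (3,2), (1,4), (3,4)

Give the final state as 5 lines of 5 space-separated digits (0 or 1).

Answer: 0 1 1 0 1
0 0 0 0 0
0 0 0 1 0
0 0 1 1 0
1 0 1 0 0

Derivation:
After press 1 at (3,1):
0 1 1 0 0
0 0 0 1 1
0 0 1 1 0
0 1 0 1 1
1 0 0 0 1

After press 2 at (3,2):
0 1 1 0 0
0 0 0 1 1
0 0 0 1 0
0 0 1 0 1
1 0 1 0 1

After press 3 at (1,4):
0 1 1 0 1
0 0 0 0 0
0 0 0 1 1
0 0 1 0 1
1 0 1 0 1

After press 4 at (3,4):
0 1 1 0 1
0 0 0 0 0
0 0 0 1 0
0 0 1 1 0
1 0 1 0 0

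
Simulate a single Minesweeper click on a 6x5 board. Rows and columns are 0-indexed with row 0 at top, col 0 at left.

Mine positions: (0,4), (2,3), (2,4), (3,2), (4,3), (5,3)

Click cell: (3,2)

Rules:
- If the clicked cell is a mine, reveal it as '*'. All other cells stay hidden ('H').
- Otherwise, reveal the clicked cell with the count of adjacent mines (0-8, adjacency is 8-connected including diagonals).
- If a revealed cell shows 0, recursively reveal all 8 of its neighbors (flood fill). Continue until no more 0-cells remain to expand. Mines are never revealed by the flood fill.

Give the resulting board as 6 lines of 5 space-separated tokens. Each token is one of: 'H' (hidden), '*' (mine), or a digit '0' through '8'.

H H H H H
H H H H H
H H H H H
H H * H H
H H H H H
H H H H H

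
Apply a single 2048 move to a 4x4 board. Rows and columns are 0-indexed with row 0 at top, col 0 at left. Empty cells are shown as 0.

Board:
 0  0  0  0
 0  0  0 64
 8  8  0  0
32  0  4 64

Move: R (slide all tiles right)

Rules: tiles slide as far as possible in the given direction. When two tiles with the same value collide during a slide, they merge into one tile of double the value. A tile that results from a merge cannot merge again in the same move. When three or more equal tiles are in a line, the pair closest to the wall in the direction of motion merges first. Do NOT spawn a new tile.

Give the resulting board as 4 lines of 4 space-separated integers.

Answer:  0  0  0  0
 0  0  0 64
 0  0  0 16
 0 32  4 64

Derivation:
Slide right:
row 0: [0, 0, 0, 0] -> [0, 0, 0, 0]
row 1: [0, 0, 0, 64] -> [0, 0, 0, 64]
row 2: [8, 8, 0, 0] -> [0, 0, 0, 16]
row 3: [32, 0, 4, 64] -> [0, 32, 4, 64]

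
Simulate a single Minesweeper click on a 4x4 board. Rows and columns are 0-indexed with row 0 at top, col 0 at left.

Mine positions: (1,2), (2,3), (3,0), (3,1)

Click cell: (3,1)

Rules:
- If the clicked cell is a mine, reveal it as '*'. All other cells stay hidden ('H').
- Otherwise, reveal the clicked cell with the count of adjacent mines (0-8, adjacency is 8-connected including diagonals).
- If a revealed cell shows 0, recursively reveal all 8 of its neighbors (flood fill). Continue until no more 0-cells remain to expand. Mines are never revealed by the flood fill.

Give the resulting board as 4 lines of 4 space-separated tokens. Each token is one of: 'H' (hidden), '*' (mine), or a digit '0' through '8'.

H H H H
H H H H
H H H H
H * H H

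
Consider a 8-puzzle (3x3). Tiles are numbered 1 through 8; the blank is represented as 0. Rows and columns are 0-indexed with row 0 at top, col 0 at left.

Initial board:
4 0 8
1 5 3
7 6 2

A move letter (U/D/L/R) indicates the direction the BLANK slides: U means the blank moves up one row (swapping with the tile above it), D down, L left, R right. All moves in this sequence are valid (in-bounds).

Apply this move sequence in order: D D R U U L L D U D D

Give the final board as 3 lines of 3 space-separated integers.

Answer: 1 4 5
7 6 8
0 2 3

Derivation:
After move 1 (D):
4 5 8
1 0 3
7 6 2

After move 2 (D):
4 5 8
1 6 3
7 0 2

After move 3 (R):
4 5 8
1 6 3
7 2 0

After move 4 (U):
4 5 8
1 6 0
7 2 3

After move 5 (U):
4 5 0
1 6 8
7 2 3

After move 6 (L):
4 0 5
1 6 8
7 2 3

After move 7 (L):
0 4 5
1 6 8
7 2 3

After move 8 (D):
1 4 5
0 6 8
7 2 3

After move 9 (U):
0 4 5
1 6 8
7 2 3

After move 10 (D):
1 4 5
0 6 8
7 2 3

After move 11 (D):
1 4 5
7 6 8
0 2 3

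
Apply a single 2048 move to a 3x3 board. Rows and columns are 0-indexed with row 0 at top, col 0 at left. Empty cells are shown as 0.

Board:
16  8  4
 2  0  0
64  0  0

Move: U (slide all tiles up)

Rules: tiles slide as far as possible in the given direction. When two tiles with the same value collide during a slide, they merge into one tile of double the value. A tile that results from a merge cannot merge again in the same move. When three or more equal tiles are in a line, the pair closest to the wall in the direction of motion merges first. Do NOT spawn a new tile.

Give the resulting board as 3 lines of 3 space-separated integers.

Answer: 16  8  4
 2  0  0
64  0  0

Derivation:
Slide up:
col 0: [16, 2, 64] -> [16, 2, 64]
col 1: [8, 0, 0] -> [8, 0, 0]
col 2: [4, 0, 0] -> [4, 0, 0]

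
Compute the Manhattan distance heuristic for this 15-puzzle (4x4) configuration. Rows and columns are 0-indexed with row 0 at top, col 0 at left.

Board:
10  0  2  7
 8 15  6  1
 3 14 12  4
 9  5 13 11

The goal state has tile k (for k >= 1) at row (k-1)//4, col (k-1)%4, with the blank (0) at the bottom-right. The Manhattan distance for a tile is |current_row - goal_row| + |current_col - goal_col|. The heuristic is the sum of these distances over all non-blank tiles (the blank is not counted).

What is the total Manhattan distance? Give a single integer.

Answer: 33

Derivation:
Tile 10: at (0,0), goal (2,1), distance |0-2|+|0-1| = 3
Tile 2: at (0,2), goal (0,1), distance |0-0|+|2-1| = 1
Tile 7: at (0,3), goal (1,2), distance |0-1|+|3-2| = 2
Tile 8: at (1,0), goal (1,3), distance |1-1|+|0-3| = 3
Tile 15: at (1,1), goal (3,2), distance |1-3|+|1-2| = 3
Tile 6: at (1,2), goal (1,1), distance |1-1|+|2-1| = 1
Tile 1: at (1,3), goal (0,0), distance |1-0|+|3-0| = 4
Tile 3: at (2,0), goal (0,2), distance |2-0|+|0-2| = 4
Tile 14: at (2,1), goal (3,1), distance |2-3|+|1-1| = 1
Tile 12: at (2,2), goal (2,3), distance |2-2|+|2-3| = 1
Tile 4: at (2,3), goal (0,3), distance |2-0|+|3-3| = 2
Tile 9: at (3,0), goal (2,0), distance |3-2|+|0-0| = 1
Tile 5: at (3,1), goal (1,0), distance |3-1|+|1-0| = 3
Tile 13: at (3,2), goal (3,0), distance |3-3|+|2-0| = 2
Tile 11: at (3,3), goal (2,2), distance |3-2|+|3-2| = 2
Sum: 3 + 1 + 2 + 3 + 3 + 1 + 4 + 4 + 1 + 1 + 2 + 1 + 3 + 2 + 2 = 33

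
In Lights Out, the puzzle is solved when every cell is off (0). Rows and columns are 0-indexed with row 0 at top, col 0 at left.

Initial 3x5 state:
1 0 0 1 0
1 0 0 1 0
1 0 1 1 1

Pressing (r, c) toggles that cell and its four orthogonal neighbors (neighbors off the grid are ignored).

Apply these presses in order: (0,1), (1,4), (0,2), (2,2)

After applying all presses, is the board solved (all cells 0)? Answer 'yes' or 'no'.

After press 1 at (0,1):
0 1 1 1 0
1 1 0 1 0
1 0 1 1 1

After press 2 at (1,4):
0 1 1 1 1
1 1 0 0 1
1 0 1 1 0

After press 3 at (0,2):
0 0 0 0 1
1 1 1 0 1
1 0 1 1 0

After press 4 at (2,2):
0 0 0 0 1
1 1 0 0 1
1 1 0 0 0

Lights still on: 6

Answer: no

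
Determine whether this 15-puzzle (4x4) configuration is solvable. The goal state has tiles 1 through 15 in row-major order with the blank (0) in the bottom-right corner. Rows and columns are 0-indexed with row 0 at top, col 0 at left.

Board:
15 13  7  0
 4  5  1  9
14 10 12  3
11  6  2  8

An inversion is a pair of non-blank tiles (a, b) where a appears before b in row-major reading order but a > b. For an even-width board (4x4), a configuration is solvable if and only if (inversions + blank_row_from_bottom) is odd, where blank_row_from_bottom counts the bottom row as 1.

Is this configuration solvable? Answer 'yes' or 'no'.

Answer: yes

Derivation:
Inversions: 63
Blank is in row 0 (0-indexed from top), which is row 4 counting from the bottom (bottom = 1).
63 + 4 = 67, which is odd, so the puzzle is solvable.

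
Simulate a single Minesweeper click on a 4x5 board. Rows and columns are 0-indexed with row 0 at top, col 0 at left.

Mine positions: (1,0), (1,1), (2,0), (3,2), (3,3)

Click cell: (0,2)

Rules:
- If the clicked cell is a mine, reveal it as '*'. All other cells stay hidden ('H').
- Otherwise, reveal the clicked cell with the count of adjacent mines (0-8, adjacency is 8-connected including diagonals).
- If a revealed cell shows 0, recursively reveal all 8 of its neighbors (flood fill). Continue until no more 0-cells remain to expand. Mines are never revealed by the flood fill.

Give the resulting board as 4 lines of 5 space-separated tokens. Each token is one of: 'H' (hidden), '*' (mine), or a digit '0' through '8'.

H H 1 H H
H H H H H
H H H H H
H H H H H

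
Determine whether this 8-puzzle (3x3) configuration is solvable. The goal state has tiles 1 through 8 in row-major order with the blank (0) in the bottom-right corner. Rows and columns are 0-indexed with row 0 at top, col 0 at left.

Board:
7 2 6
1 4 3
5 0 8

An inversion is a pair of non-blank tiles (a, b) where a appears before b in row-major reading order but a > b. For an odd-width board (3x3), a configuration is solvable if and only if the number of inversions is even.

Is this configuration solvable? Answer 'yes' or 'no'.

Answer: yes

Derivation:
Inversions (pairs i<j in row-major order where tile[i] > tile[j] > 0): 12
12 is even, so the puzzle is solvable.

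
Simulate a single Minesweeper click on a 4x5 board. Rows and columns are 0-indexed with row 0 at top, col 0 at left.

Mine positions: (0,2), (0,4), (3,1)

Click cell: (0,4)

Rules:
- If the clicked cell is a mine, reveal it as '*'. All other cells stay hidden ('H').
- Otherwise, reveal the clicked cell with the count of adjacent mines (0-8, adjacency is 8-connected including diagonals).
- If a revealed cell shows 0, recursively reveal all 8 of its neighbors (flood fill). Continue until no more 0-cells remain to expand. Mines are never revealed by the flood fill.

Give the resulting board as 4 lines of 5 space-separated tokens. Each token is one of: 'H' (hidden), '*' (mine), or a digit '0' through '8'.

H H H H *
H H H H H
H H H H H
H H H H H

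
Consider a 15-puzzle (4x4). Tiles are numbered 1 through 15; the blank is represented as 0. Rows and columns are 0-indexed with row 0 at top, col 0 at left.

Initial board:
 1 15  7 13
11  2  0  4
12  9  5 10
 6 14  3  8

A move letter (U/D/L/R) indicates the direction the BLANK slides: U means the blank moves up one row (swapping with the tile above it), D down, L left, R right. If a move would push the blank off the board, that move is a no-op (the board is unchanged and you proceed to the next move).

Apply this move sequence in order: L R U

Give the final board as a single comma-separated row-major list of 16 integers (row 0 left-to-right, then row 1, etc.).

Answer: 1, 15, 0, 13, 11, 2, 7, 4, 12, 9, 5, 10, 6, 14, 3, 8

Derivation:
After move 1 (L):
 1 15  7 13
11  0  2  4
12  9  5 10
 6 14  3  8

After move 2 (R):
 1 15  7 13
11  2  0  4
12  9  5 10
 6 14  3  8

After move 3 (U):
 1 15  0 13
11  2  7  4
12  9  5 10
 6 14  3  8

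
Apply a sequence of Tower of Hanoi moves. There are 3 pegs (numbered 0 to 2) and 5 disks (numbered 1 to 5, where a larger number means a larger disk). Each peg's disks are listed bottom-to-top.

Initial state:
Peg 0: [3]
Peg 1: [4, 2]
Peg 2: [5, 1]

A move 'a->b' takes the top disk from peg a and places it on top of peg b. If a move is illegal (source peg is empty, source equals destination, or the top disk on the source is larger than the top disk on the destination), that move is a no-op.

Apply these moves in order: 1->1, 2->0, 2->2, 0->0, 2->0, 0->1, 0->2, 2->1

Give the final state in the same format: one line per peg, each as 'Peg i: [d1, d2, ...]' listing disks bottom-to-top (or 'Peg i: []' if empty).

Answer: Peg 0: []
Peg 1: [4, 2, 1]
Peg 2: [5, 3]

Derivation:
After move 1 (1->1):
Peg 0: [3]
Peg 1: [4, 2]
Peg 2: [5, 1]

After move 2 (2->0):
Peg 0: [3, 1]
Peg 1: [4, 2]
Peg 2: [5]

After move 3 (2->2):
Peg 0: [3, 1]
Peg 1: [4, 2]
Peg 2: [5]

After move 4 (0->0):
Peg 0: [3, 1]
Peg 1: [4, 2]
Peg 2: [5]

After move 5 (2->0):
Peg 0: [3, 1]
Peg 1: [4, 2]
Peg 2: [5]

After move 6 (0->1):
Peg 0: [3]
Peg 1: [4, 2, 1]
Peg 2: [5]

After move 7 (0->2):
Peg 0: []
Peg 1: [4, 2, 1]
Peg 2: [5, 3]

After move 8 (2->1):
Peg 0: []
Peg 1: [4, 2, 1]
Peg 2: [5, 3]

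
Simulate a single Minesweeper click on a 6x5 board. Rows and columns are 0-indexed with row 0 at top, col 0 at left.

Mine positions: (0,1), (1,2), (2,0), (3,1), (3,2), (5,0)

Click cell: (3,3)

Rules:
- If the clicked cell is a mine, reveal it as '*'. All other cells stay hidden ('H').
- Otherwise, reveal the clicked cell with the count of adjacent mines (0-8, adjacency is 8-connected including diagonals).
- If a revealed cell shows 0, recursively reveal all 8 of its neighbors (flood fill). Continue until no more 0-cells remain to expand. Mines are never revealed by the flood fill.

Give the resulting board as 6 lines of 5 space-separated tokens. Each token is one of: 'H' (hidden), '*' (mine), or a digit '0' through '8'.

H H H H H
H H H H H
H H H H H
H H H 1 H
H H H H H
H H H H H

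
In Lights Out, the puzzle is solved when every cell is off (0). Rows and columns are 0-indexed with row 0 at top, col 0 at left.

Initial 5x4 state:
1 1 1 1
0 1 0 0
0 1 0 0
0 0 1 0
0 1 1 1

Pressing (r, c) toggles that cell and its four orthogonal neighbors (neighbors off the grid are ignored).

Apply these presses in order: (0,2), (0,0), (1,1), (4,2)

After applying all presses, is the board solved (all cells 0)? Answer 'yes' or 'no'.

After press 1 at (0,2):
1 0 0 0
0 1 1 0
0 1 0 0
0 0 1 0
0 1 1 1

After press 2 at (0,0):
0 1 0 0
1 1 1 0
0 1 0 0
0 0 1 0
0 1 1 1

After press 3 at (1,1):
0 0 0 0
0 0 0 0
0 0 0 0
0 0 1 0
0 1 1 1

After press 4 at (4,2):
0 0 0 0
0 0 0 0
0 0 0 0
0 0 0 0
0 0 0 0

Lights still on: 0

Answer: yes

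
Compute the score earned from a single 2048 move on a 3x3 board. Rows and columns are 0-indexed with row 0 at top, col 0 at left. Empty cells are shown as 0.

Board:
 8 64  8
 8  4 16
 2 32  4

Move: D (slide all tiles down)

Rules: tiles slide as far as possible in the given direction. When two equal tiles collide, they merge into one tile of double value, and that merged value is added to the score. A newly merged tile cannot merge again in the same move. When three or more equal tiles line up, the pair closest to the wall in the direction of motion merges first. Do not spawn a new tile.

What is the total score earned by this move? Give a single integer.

Answer: 16

Derivation:
Slide down:
col 0: [8, 8, 2] -> [0, 16, 2]  score +16 (running 16)
col 1: [64, 4, 32] -> [64, 4, 32]  score +0 (running 16)
col 2: [8, 16, 4] -> [8, 16, 4]  score +0 (running 16)
Board after move:
 0 64  8
16  4 16
 2 32  4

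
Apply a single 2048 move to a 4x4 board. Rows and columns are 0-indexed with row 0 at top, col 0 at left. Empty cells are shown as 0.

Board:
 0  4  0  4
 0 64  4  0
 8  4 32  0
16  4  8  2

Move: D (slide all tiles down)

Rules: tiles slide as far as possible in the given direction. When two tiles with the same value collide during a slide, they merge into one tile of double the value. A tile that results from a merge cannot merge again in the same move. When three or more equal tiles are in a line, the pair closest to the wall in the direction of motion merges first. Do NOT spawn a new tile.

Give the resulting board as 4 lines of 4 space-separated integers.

Answer:  0  0  0  0
 0  4  4  0
 8 64 32  4
16  8  8  2

Derivation:
Slide down:
col 0: [0, 0, 8, 16] -> [0, 0, 8, 16]
col 1: [4, 64, 4, 4] -> [0, 4, 64, 8]
col 2: [0, 4, 32, 8] -> [0, 4, 32, 8]
col 3: [4, 0, 0, 2] -> [0, 0, 4, 2]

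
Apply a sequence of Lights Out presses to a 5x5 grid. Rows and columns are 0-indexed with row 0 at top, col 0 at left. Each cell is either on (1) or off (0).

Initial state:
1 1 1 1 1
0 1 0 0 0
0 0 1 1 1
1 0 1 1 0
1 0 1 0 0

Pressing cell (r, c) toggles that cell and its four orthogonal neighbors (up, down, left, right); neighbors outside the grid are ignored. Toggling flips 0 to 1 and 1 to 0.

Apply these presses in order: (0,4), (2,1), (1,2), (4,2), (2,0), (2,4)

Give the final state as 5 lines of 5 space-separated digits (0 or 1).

Answer: 1 1 0 0 0
1 1 1 1 0
0 0 1 0 0
0 1 0 1 1
1 1 0 1 0

Derivation:
After press 1 at (0,4):
1 1 1 0 0
0 1 0 0 1
0 0 1 1 1
1 0 1 1 0
1 0 1 0 0

After press 2 at (2,1):
1 1 1 0 0
0 0 0 0 1
1 1 0 1 1
1 1 1 1 0
1 0 1 0 0

After press 3 at (1,2):
1 1 0 0 0
0 1 1 1 1
1 1 1 1 1
1 1 1 1 0
1 0 1 0 0

After press 4 at (4,2):
1 1 0 0 0
0 1 1 1 1
1 1 1 1 1
1 1 0 1 0
1 1 0 1 0

After press 5 at (2,0):
1 1 0 0 0
1 1 1 1 1
0 0 1 1 1
0 1 0 1 0
1 1 0 1 0

After press 6 at (2,4):
1 1 0 0 0
1 1 1 1 0
0 0 1 0 0
0 1 0 1 1
1 1 0 1 0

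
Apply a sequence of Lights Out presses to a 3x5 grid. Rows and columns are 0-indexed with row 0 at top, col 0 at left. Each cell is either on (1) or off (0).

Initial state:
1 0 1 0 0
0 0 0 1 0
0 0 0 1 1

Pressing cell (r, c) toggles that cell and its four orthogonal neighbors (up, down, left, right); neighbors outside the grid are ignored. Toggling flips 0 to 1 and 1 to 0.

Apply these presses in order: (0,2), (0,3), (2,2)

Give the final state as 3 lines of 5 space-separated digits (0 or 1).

After press 1 at (0,2):
1 1 0 1 0
0 0 1 1 0
0 0 0 1 1

After press 2 at (0,3):
1 1 1 0 1
0 0 1 0 0
0 0 0 1 1

After press 3 at (2,2):
1 1 1 0 1
0 0 0 0 0
0 1 1 0 1

Answer: 1 1 1 0 1
0 0 0 0 0
0 1 1 0 1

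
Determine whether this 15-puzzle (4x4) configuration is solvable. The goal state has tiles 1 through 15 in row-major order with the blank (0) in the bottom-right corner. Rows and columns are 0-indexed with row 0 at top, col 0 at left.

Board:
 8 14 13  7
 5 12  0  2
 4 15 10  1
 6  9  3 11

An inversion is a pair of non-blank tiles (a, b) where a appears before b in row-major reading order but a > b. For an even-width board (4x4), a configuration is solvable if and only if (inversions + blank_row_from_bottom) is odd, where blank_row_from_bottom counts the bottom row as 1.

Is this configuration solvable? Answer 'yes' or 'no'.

Answer: no

Derivation:
Inversions: 63
Blank is in row 1 (0-indexed from top), which is row 3 counting from the bottom (bottom = 1).
63 + 3 = 66, which is even, so the puzzle is not solvable.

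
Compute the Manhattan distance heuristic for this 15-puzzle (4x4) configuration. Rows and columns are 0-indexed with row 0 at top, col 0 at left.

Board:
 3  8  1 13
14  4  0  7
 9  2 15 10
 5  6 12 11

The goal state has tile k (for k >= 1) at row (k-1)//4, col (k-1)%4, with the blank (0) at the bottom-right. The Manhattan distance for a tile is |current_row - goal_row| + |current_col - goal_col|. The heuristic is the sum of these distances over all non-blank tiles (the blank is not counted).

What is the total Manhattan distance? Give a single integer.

Tile 3: at (0,0), goal (0,2), distance |0-0|+|0-2| = 2
Tile 8: at (0,1), goal (1,3), distance |0-1|+|1-3| = 3
Tile 1: at (0,2), goal (0,0), distance |0-0|+|2-0| = 2
Tile 13: at (0,3), goal (3,0), distance |0-3|+|3-0| = 6
Tile 14: at (1,0), goal (3,1), distance |1-3|+|0-1| = 3
Tile 4: at (1,1), goal (0,3), distance |1-0|+|1-3| = 3
Tile 7: at (1,3), goal (1,2), distance |1-1|+|3-2| = 1
Tile 9: at (2,0), goal (2,0), distance |2-2|+|0-0| = 0
Tile 2: at (2,1), goal (0,1), distance |2-0|+|1-1| = 2
Tile 15: at (2,2), goal (3,2), distance |2-3|+|2-2| = 1
Tile 10: at (2,3), goal (2,1), distance |2-2|+|3-1| = 2
Tile 5: at (3,0), goal (1,0), distance |3-1|+|0-0| = 2
Tile 6: at (3,1), goal (1,1), distance |3-1|+|1-1| = 2
Tile 12: at (3,2), goal (2,3), distance |3-2|+|2-3| = 2
Tile 11: at (3,3), goal (2,2), distance |3-2|+|3-2| = 2
Sum: 2 + 3 + 2 + 6 + 3 + 3 + 1 + 0 + 2 + 1 + 2 + 2 + 2 + 2 + 2 = 33

Answer: 33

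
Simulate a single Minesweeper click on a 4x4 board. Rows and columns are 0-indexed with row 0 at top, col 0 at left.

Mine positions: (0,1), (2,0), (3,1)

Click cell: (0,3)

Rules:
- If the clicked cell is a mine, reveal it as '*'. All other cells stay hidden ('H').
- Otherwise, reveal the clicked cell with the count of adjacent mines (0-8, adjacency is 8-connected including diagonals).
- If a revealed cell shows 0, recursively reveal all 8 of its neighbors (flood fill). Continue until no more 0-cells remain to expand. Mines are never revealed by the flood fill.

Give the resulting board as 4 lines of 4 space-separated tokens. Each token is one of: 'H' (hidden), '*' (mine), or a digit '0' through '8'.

H H 1 0
H H 1 0
H H 1 0
H H 1 0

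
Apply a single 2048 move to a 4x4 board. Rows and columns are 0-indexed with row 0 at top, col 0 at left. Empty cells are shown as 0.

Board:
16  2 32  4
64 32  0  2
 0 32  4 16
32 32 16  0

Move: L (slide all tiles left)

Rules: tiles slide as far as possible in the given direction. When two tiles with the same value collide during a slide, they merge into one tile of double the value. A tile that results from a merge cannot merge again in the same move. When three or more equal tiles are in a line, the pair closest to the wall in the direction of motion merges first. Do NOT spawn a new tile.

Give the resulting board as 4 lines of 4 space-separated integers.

Answer: 16  2 32  4
64 32  2  0
32  4 16  0
64 16  0  0

Derivation:
Slide left:
row 0: [16, 2, 32, 4] -> [16, 2, 32, 4]
row 1: [64, 32, 0, 2] -> [64, 32, 2, 0]
row 2: [0, 32, 4, 16] -> [32, 4, 16, 0]
row 3: [32, 32, 16, 0] -> [64, 16, 0, 0]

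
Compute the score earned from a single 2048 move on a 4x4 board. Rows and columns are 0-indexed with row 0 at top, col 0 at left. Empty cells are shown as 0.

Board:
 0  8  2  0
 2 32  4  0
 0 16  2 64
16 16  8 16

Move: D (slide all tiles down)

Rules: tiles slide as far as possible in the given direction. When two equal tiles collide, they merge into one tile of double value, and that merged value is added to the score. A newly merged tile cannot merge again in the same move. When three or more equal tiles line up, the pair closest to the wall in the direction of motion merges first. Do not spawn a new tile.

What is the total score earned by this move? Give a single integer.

Slide down:
col 0: [0, 2, 0, 16] -> [0, 0, 2, 16]  score +0 (running 0)
col 1: [8, 32, 16, 16] -> [0, 8, 32, 32]  score +32 (running 32)
col 2: [2, 4, 2, 8] -> [2, 4, 2, 8]  score +0 (running 32)
col 3: [0, 0, 64, 16] -> [0, 0, 64, 16]  score +0 (running 32)
Board after move:
 0  0  2  0
 0  8  4  0
 2 32  2 64
16 32  8 16

Answer: 32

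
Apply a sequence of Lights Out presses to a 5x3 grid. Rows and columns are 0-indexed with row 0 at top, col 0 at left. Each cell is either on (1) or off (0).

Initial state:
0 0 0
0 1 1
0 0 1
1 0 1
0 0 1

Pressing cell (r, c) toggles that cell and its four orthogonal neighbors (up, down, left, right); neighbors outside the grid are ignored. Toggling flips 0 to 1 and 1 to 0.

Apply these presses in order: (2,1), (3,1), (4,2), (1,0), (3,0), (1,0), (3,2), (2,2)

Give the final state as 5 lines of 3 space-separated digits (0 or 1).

After press 1 at (2,1):
0 0 0
0 0 1
1 1 0
1 1 1
0 0 1

After press 2 at (3,1):
0 0 0
0 0 1
1 0 0
0 0 0
0 1 1

After press 3 at (4,2):
0 0 0
0 0 1
1 0 0
0 0 1
0 0 0

After press 4 at (1,0):
1 0 0
1 1 1
0 0 0
0 0 1
0 0 0

After press 5 at (3,0):
1 0 0
1 1 1
1 0 0
1 1 1
1 0 0

After press 6 at (1,0):
0 0 0
0 0 1
0 0 0
1 1 1
1 0 0

After press 7 at (3,2):
0 0 0
0 0 1
0 0 1
1 0 0
1 0 1

After press 8 at (2,2):
0 0 0
0 0 0
0 1 0
1 0 1
1 0 1

Answer: 0 0 0
0 0 0
0 1 0
1 0 1
1 0 1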